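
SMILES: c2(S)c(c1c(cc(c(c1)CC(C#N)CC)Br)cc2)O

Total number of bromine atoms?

The symbol for bromine appears 1 time in the SMILES.

1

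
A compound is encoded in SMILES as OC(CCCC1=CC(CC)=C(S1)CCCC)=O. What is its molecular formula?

Heavy atoms from the SMILES: 14 C, 2 O, 1 S.
Implicit hydrogens by atom environment:
  7 × C: 2 H each → 14
  3 × C (aromatic): no H
  2 × C: 3 H each → 6
  1 × C (aromatic): 1 H
  1 × C: no H
  1 × O: 1 H
  1 × O: no H
  1 × S (aromatic): no H
  Total hydrogens = 22.
Molecular formula: C14H22O2S

C14H22O2S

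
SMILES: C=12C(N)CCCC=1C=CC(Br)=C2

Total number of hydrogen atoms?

Hydrogens are implicit in SMILES; fill each atom to its normal valence:
  3 × C: 2 H each → 6
  3 × C (aromatic): 1 H each → 3
  3 × C (aromatic): no H
  1 × Br: no H
  1 × C: 1 H
  1 × N: 2 H
  Total hydrogens = 12.

12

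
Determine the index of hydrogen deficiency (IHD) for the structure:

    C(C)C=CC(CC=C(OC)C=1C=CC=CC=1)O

6

Molecular formula from the SMILES: C15H20O2.
DoU = (2C + 2 + N − H − X)/2 = (2·15 + 2 + 0 − 20 − 0)/2 = 12/2 = 6.
(Structurally: 1 ring(s) + 5 π bond(s) = 6.)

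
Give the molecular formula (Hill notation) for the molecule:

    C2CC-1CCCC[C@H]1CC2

Heavy atoms from the SMILES: 10 C.
Implicit hydrogens by atom environment:
  8 × C: 2 H each → 16
  2 × C: 1 H each → 2
  Total hydrogens = 18.
Molecular formula: C10H18

C10H18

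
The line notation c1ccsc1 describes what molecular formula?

Heavy atoms from the SMILES: 4 C, 1 S.
Implicit hydrogens by atom environment:
  4 × C (aromatic): 1 H each → 4
  1 × S (aromatic): no H
  Total hydrogens = 4.
Molecular formula: C4H4S

C4H4S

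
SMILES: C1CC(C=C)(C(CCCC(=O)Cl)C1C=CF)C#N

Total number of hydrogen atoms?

Hydrogens are implicit in SMILES; fill each atom to its normal valence:
  6 × C: 2 H each → 12
  5 × C: 1 H each → 5
  3 × C: no H
  1 × Cl: no H
  1 × F: no H
  1 × N: no H
  1 × O: no H
  Total hydrogens = 17.

17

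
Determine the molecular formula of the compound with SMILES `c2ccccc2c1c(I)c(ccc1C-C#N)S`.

C14H10INS

Heavy atoms from the SMILES: 14 C, 1 I, 1 N, 1 S.
Implicit hydrogens by atom environment:
  7 × C (aromatic): 1 H each → 7
  5 × C (aromatic): no H
  1 × C: 2 H
  1 × C: no H
  1 × I: no H
  1 × N: no H
  1 × S: 1 H
  Total hydrogens = 10.
Molecular formula: C14H10INS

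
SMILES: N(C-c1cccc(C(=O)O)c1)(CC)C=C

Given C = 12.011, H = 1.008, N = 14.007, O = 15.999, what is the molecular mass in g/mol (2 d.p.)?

205.26

Molecular formula: C12H15NO2.
M = 12×12.011 + 15×1.008 + 1×14.007 + 2×15.999 = 205.26 g/mol.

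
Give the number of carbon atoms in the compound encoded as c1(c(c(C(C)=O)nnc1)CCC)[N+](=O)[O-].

9

The symbol for carbon appears 9 times in the SMILES. Lowercase c denotes aromatic carbon and counts toward C.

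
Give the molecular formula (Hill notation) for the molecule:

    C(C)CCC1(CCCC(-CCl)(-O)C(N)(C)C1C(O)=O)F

C14H25ClFNO3

Heavy atoms from the SMILES: 14 C, 1 Cl, 1 F, 1 N, 3 O.
Implicit hydrogens by atom environment:
  7 × C: 2 H each → 14
  4 × C: no H
  2 × C: 3 H each → 6
  2 × O: 1 H each → 2
  1 × C: 1 H
  1 × Cl: no H
  1 × F: no H
  1 × N: 2 H
  1 × O: no H
  Total hydrogens = 25.
Molecular formula: C14H25ClFNO3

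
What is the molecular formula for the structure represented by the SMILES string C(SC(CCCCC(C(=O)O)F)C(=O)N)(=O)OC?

Heavy atoms from the SMILES: 10 C, 1 F, 1 N, 5 O, 1 S.
Implicit hydrogens by atom environment:
  4 × C: 2 H each → 8
  4 × O: no H
  3 × C: no H
  2 × C: 1 H each → 2
  1 × C: 3 H
  1 × F: no H
  1 × N: 2 H
  1 × O: 1 H
  1 × S: no H
  Total hydrogens = 16.
Molecular formula: C10H16FNO5S

C10H16FNO5S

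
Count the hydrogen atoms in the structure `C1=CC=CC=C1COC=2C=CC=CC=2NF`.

Hydrogens are implicit in SMILES; fill each atom to its normal valence:
  9 × C (aromatic): 1 H each → 9
  3 × C (aromatic): no H
  1 × C: 2 H
  1 × F: no H
  1 × N: 1 H
  1 × O: no H
  Total hydrogens = 12.

12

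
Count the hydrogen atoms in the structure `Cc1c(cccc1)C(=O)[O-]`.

7

Hydrogens are implicit in SMILES; fill each atom to its normal valence:
  4 × C (aromatic): 1 H each → 4
  2 × C (aromatic): no H
  1 × C: 3 H
  1 × C: no H
  1 × O: no H
  1 × O (charge -1): no H
  Total hydrogens = 7.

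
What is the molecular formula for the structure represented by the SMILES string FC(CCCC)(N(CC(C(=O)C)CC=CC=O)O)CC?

C15H26FNO3

Heavy atoms from the SMILES: 15 C, 1 F, 1 N, 3 O.
Implicit hydrogens by atom environment:
  6 × C: 2 H each → 12
  4 × C: 1 H each → 4
  3 × C: 3 H each → 9
  2 × C: no H
  2 × O: no H
  1 × F: no H
  1 × N: no H
  1 × O: 1 H
  Total hydrogens = 26.
Molecular formula: C15H26FNO3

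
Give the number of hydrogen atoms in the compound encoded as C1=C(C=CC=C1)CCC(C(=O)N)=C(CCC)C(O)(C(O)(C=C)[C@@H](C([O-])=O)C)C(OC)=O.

Hydrogens are implicit in SMILES; fill each atom to its normal valence:
  7 × C: no H
  5 × C: 2 H each → 10
  5 × C (aromatic): 1 H each → 5
  4 × O: no H
  3 × C: 3 H each → 9
  2 × C: 1 H each → 2
  2 × O: 1 H each → 2
  1 × C (aromatic): no H
  1 × N: 2 H
  1 × O (charge -1): no H
  Total hydrogens = 30.

30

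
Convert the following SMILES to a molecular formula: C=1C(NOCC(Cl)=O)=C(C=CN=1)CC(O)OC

C10H13ClN2O4

Heavy atoms from the SMILES: 10 C, 1 Cl, 2 N, 4 O.
Implicit hydrogens by atom environment:
  3 × C (aromatic): 1 H each → 3
  3 × O: no H
  2 × C: 2 H each → 4
  2 × C (aromatic): no H
  1 × C: 3 H
  1 × C: 1 H
  1 × C: no H
  1 × Cl: no H
  1 × N: 1 H
  1 × N (aromatic): no H
  1 × O: 1 H
  Total hydrogens = 13.
Molecular formula: C10H13ClN2O4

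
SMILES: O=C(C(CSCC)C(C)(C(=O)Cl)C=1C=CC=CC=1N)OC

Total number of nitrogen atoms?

The symbol for nitrogen appears 1 time in the SMILES.

1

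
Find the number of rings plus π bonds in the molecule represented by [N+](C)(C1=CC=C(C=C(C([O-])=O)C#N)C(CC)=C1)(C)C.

Molecular formula from the SMILES: C15H18N2O2.
DoU = (2C + 2 + N − H − X)/2 = (2·15 + 2 + 2 − 18 − 0)/2 = 16/2 = 8.
(Structurally: 1 ring(s) + 7 π bond(s) = 8.)

8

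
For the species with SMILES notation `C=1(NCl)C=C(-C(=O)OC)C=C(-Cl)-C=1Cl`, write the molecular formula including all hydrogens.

C8H6Cl3NO2

Heavy atoms from the SMILES: 8 C, 3 Cl, 1 N, 2 O.
Implicit hydrogens by atom environment:
  4 × C (aromatic): no H
  3 × Cl: no H
  2 × C (aromatic): 1 H each → 2
  2 × O: no H
  1 × C: 3 H
  1 × C: no H
  1 × N: 1 H
  Total hydrogens = 6.
Molecular formula: C8H6Cl3NO2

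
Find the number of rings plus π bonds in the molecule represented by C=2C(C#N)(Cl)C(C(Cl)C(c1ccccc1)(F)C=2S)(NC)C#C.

10

Molecular formula from the SMILES: C16H13Cl2FN2S.
DoU = (2C + 2 + N − H − X)/2 = (2·16 + 2 + 2 − 13 − 3)/2 = 20/2 = 10.
(Structurally: 2 ring(s) + 8 π bond(s) = 10.)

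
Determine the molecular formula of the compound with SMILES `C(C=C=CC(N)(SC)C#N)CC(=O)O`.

C9H12N2O2S

Heavy atoms from the SMILES: 9 C, 2 N, 2 O, 1 S.
Implicit hydrogens by atom environment:
  4 × C: no H
  2 × C: 2 H each → 4
  2 × C: 1 H each → 2
  1 × C: 3 H
  1 × N: 2 H
  1 × N: no H
  1 × O: 1 H
  1 × O: no H
  1 × S: no H
  Total hydrogens = 12.
Molecular formula: C9H12N2O2S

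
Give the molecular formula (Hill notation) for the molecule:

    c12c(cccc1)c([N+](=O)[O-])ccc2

Heavy atoms from the SMILES: 10 C, 1 N, 2 O.
Implicit hydrogens by atom environment:
  7 × C (aromatic): 1 H each → 7
  3 × C (aromatic): no H
  1 × N (charge +1): no H
  1 × O: no H
  1 × O (charge -1): no H
  Total hydrogens = 7.
Molecular formula: C10H7NO2

C10H7NO2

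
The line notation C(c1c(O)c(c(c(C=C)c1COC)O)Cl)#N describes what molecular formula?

C11H10ClNO3

Heavy atoms from the SMILES: 11 C, 1 Cl, 1 N, 3 O.
Implicit hydrogens by atom environment:
  6 × C (aromatic): no H
  2 × C: 2 H each → 4
  2 × O: 1 H each → 2
  1 × C: 3 H
  1 × C: 1 H
  1 × C: no H
  1 × Cl: no H
  1 × N: no H
  1 × O: no H
  Total hydrogens = 10.
Molecular formula: C11H10ClNO3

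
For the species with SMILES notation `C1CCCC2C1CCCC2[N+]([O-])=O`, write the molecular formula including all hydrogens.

C10H17NO2

Heavy atoms from the SMILES: 10 C, 1 N, 2 O.
Implicit hydrogens by atom environment:
  7 × C: 2 H each → 14
  3 × C: 1 H each → 3
  1 × N (charge +1): no H
  1 × O: no H
  1 × O (charge -1): no H
  Total hydrogens = 17.
Molecular formula: C10H17NO2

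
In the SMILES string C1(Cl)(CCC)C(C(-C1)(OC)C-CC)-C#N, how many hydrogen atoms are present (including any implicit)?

20

Hydrogens are implicit in SMILES; fill each atom to its normal valence:
  5 × C: 2 H each → 10
  3 × C: 3 H each → 9
  3 × C: no H
  1 × C: 1 H
  1 × Cl: no H
  1 × N: no H
  1 × O: no H
  Total hydrogens = 20.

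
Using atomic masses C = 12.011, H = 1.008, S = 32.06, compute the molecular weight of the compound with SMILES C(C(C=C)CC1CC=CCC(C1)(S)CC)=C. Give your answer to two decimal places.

Molecular formula: C15H24S.
M = 15×12.011 + 24×1.008 + 1×32.06 = 236.42 g/mol.

236.42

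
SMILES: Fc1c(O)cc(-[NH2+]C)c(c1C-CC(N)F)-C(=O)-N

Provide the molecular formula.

C11H16F2N3O2+

Heavy atoms from the SMILES: 11 C, 2 F, 3 N, 2 O.
Implicit hydrogens by atom environment:
  5 × C (aromatic): no H
  2 × C: 2 H each → 4
  2 × F: no H
  2 × N: 2 H each → 4
  1 × C: 3 H
  1 × C (aromatic): 1 H
  1 × C: 1 H
  1 × C: no H
  1 × N (charge +1): 2 H
  1 × O: 1 H
  1 × O: no H
  Total hydrogens = 16.
Net charge +1.
Molecular formula: C11H16F2N3O2+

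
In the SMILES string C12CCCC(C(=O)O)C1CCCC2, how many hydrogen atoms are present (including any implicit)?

Hydrogens are implicit in SMILES; fill each atom to its normal valence:
  7 × C: 2 H each → 14
  3 × C: 1 H each → 3
  1 × C: no H
  1 × O: 1 H
  1 × O: no H
  Total hydrogens = 18.

18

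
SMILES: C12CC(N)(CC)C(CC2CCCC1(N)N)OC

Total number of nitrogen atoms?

The symbol for nitrogen appears 3 times in the SMILES.

3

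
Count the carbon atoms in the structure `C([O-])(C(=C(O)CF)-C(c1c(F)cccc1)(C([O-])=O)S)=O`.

12

The symbol for carbon appears 12 times in the SMILES. Lowercase c denotes aromatic carbon and counts toward C.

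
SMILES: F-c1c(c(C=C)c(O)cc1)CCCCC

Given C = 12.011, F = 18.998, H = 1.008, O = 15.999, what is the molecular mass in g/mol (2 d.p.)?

Molecular formula: C13H17FO.
M = 13×12.011 + 1×18.998 + 17×1.008 + 1×15.999 = 208.28 g/mol.

208.28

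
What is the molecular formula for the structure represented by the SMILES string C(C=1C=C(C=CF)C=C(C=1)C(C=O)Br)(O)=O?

Heavy atoms from the SMILES: 1 Br, 11 C, 1 F, 3 O.
Implicit hydrogens by atom environment:
  4 × C: 1 H each → 4
  3 × C (aromatic): 1 H each → 3
  3 × C (aromatic): no H
  2 × O: no H
  1 × Br: no H
  1 × C: no H
  1 × F: no H
  1 × O: 1 H
  Total hydrogens = 8.
Molecular formula: C11H8BrFO3

C11H8BrFO3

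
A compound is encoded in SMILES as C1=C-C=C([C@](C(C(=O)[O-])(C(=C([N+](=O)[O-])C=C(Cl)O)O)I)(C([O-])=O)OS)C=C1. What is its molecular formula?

Heavy atoms from the SMILES: 14 C, 1 Cl, 1 I, 1 N, 9 O, 1 S.
Implicit hydrogens by atom environment:
  7 × C: no H
  5 × C (aromatic): 1 H each → 5
  4 × O: no H
  3 × O (charge -1): no H
  2 × O: 1 H each → 2
  1 × C: 1 H
  1 × C (aromatic): no H
  1 × Cl: no H
  1 × I: no H
  1 × N (charge +1): no H
  1 × S: 1 H
  Total hydrogens = 9.
Net charge -2.
Molecular formula: [C14H9ClINO9S]2-

[C14H9ClINO9S]2-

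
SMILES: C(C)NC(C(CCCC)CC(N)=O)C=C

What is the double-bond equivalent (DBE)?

2

Molecular formula from the SMILES: C12H24N2O.
DoU = (2C + 2 + N − H − X)/2 = (2·12 + 2 + 2 − 24 − 0)/2 = 4/2 = 2.
(Structurally: 0 ring(s) + 2 π bond(s) = 2.)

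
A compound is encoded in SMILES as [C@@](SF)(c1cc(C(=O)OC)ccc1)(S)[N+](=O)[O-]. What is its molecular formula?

Heavy atoms from the SMILES: 9 C, 1 F, 1 N, 4 O, 2 S.
Implicit hydrogens by atom environment:
  4 × C (aromatic): 1 H each → 4
  3 × O: no H
  2 × C: no H
  2 × C (aromatic): no H
  1 × C: 3 H
  1 × F: no H
  1 × N (charge +1): no H
  1 × O (charge -1): no H
  1 × S: 1 H
  1 × S: no H
  Total hydrogens = 8.
Molecular formula: C9H8FNO4S2

C9H8FNO4S2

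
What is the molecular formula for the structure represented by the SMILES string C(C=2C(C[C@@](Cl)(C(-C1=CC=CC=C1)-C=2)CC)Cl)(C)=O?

C16H18Cl2O

Heavy atoms from the SMILES: 16 C, 2 Cl, 1 O.
Implicit hydrogens by atom environment:
  5 × C (aromatic): 1 H each → 5
  3 × C: 1 H each → 3
  3 × C: no H
  2 × C: 3 H each → 6
  2 × C: 2 H each → 4
  2 × Cl: no H
  1 × C (aromatic): no H
  1 × O: no H
  Total hydrogens = 18.
Molecular formula: C16H18Cl2O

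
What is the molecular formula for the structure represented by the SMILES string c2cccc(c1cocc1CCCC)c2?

C14H16O

Heavy atoms from the SMILES: 14 C, 1 O.
Implicit hydrogens by atom environment:
  7 × C (aromatic): 1 H each → 7
  3 × C: 2 H each → 6
  3 × C (aromatic): no H
  1 × C: 3 H
  1 × O (aromatic): no H
  Total hydrogens = 16.
Molecular formula: C14H16O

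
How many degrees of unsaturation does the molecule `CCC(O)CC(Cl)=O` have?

1

Molecular formula from the SMILES: C5H9ClO2.
DoU = (2C + 2 + N − H − X)/2 = (2·5 + 2 + 0 − 9 − 1)/2 = 2/2 = 1.
(Structurally: 0 ring(s) + 1 π bond(s) = 1.)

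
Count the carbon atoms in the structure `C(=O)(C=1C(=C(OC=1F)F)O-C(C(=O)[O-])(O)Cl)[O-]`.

7

The symbol for carbon appears 7 times in the SMILES. (Cl is a single chlorine, not C + l.)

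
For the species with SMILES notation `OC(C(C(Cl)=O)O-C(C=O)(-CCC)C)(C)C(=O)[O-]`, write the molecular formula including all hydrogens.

Heavy atoms from the SMILES: 11 C, 1 Cl, 6 O.
Implicit hydrogens by atom environment:
  4 × C: no H
  4 × O: no H
  3 × C: 3 H each → 9
  2 × C: 2 H each → 4
  2 × C: 1 H each → 2
  1 × Cl: no H
  1 × O: 1 H
  1 × O (charge -1): no H
  Total hydrogens = 16.
Net charge -1.
Molecular formula: C11H16ClO6-

C11H16ClO6-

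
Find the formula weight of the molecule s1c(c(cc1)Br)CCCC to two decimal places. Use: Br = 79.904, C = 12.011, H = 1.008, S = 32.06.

Molecular formula: C8H11BrS.
M = 1×79.904 + 8×12.011 + 11×1.008 + 1×32.06 = 219.14 g/mol.

219.14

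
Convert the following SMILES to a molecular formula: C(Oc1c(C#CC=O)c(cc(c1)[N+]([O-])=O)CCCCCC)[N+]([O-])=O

Heavy atoms from the SMILES: 16 C, 2 N, 6 O.
Implicit hydrogens by atom environment:
  6 × C: 2 H each → 12
  4 × C (aromatic): no H
  4 × O: no H
  2 × C (aromatic): 1 H each → 2
  2 × C: no H
  2 × N (charge +1): no H
  2 × O (charge -1): no H
  1 × C: 3 H
  1 × C: 1 H
  Total hydrogens = 18.
Molecular formula: C16H18N2O6

C16H18N2O6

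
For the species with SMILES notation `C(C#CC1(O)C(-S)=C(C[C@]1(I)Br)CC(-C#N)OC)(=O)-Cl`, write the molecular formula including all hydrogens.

Heavy atoms from the SMILES: 1 Br, 12 C, 1 Cl, 1 I, 1 N, 3 O, 1 S.
Implicit hydrogens by atom environment:
  8 × C: no H
  2 × C: 2 H each → 4
  2 × O: no H
  1 × Br: no H
  1 × C: 3 H
  1 × C: 1 H
  1 × Cl: no H
  1 × I: no H
  1 × N: no H
  1 × O: 1 H
  1 × S: 1 H
  Total hydrogens = 10.
Molecular formula: C12H10BrClINO3S

C12H10BrClINO3S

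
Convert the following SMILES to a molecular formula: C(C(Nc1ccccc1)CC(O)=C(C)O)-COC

Heavy atoms from the SMILES: 14 C, 1 N, 3 O.
Implicit hydrogens by atom environment:
  5 × C (aromatic): 1 H each → 5
  3 × C: 2 H each → 6
  2 × C: 3 H each → 6
  2 × C: no H
  2 × O: 1 H each → 2
  1 × C: 1 H
  1 × C (aromatic): no H
  1 × N: 1 H
  1 × O: no H
  Total hydrogens = 21.
Molecular formula: C14H21NO3

C14H21NO3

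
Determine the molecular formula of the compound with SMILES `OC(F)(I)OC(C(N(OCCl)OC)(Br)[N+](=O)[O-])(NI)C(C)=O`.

C7H10BrClFI2N3O7

Heavy atoms from the SMILES: 1 Br, 7 C, 1 Cl, 1 F, 2 I, 3 N, 7 O.
Implicit hydrogens by atom environment:
  5 × O: no H
  4 × C: no H
  2 × C: 3 H each → 6
  2 × I: no H
  1 × Br: no H
  1 × C: 2 H
  1 × Cl: no H
  1 × F: no H
  1 × N: 1 H
  1 × N (charge +1): no H
  1 × N: no H
  1 × O: 1 H
  1 × O (charge -1): no H
  Total hydrogens = 10.
Molecular formula: C7H10BrClFI2N3O7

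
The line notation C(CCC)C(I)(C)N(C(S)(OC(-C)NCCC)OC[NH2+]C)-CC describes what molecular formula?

Heavy atoms from the SMILES: 16 C, 1 I, 3 N, 2 O, 1 S.
Implicit hydrogens by atom environment:
  7 × C: 2 H each → 14
  6 × C: 3 H each → 18
  2 × C: no H
  2 × O: no H
  1 × C: 1 H
  1 × I: no H
  1 × N (charge +1): 2 H
  1 × N: 1 H
  1 × N: no H
  1 × S: 1 H
  Total hydrogens = 37.
Net charge +1.
Molecular formula: C16H37IN3O2S+

C16H37IN3O2S+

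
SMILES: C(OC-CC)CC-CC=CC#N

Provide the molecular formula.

Heavy atoms from the SMILES: 10 C, 1 N, 1 O.
Implicit hydrogens by atom environment:
  6 × C: 2 H each → 12
  2 × C: 1 H each → 2
  1 × C: 3 H
  1 × C: no H
  1 × N: no H
  1 × O: no H
  Total hydrogens = 17.
Molecular formula: C10H17NO

C10H17NO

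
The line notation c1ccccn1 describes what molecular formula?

Heavy atoms from the SMILES: 5 C, 1 N.
Implicit hydrogens by atom environment:
  5 × C (aromatic): 1 H each → 5
  1 × N (aromatic): no H
  Total hydrogens = 5.
Molecular formula: C5H5N

C5H5N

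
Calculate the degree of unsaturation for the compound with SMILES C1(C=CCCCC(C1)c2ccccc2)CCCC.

Molecular formula from the SMILES: C18H26.
DoU = (2C + 2 + N − H − X)/2 = (2·18 + 2 + 0 − 26 − 0)/2 = 12/2 = 6.
(Structurally: 2 ring(s) + 4 π bond(s) = 6.)

6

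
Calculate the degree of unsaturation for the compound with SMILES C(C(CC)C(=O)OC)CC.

Molecular formula from the SMILES: C8H16O2.
DoU = (2C + 2 + N − H − X)/2 = (2·8 + 2 + 0 − 16 − 0)/2 = 2/2 = 1.
(Structurally: 0 ring(s) + 1 π bond(s) = 1.)

1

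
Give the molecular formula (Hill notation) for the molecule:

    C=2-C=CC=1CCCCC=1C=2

Heavy atoms from the SMILES: 10 C.
Implicit hydrogens by atom environment:
  4 × C: 2 H each → 8
  4 × C (aromatic): 1 H each → 4
  2 × C (aromatic): no H
  Total hydrogens = 12.
Molecular formula: C10H12

C10H12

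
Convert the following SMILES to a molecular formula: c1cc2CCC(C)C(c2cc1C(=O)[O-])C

C13H15O2-

Heavy atoms from the SMILES: 13 C, 2 O.
Implicit hydrogens by atom environment:
  3 × C (aromatic): 1 H each → 3
  3 × C (aromatic): no H
  2 × C: 3 H each → 6
  2 × C: 2 H each → 4
  2 × C: 1 H each → 2
  1 × C: no H
  1 × O: no H
  1 × O (charge -1): no H
  Total hydrogens = 15.
Net charge -1.
Molecular formula: C13H15O2-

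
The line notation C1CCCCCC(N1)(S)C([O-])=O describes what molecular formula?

Heavy atoms from the SMILES: 8 C, 1 N, 2 O, 1 S.
Implicit hydrogens by atom environment:
  6 × C: 2 H each → 12
  2 × C: no H
  1 × N: 1 H
  1 × O: no H
  1 × O (charge -1): no H
  1 × S: 1 H
  Total hydrogens = 14.
Net charge -1.
Molecular formula: C8H14NO2S-

C8H14NO2S-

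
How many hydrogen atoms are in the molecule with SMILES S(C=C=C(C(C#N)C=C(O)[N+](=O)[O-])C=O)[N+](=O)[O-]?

Hydrogens are implicit in SMILES; fill each atom to its normal valence:
  4 × C: 1 H each → 4
  4 × C: no H
  3 × O: no H
  2 × N (charge +1): no H
  2 × O (charge -1): no H
  1 × N: no H
  1 × O: 1 H
  1 × S: no H
  Total hydrogens = 5.

5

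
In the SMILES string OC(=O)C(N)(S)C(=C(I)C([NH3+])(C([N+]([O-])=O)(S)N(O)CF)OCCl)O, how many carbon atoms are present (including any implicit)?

The symbol for carbon appears 8 times in the SMILES. (Cl is a single chlorine, not C + l.)

8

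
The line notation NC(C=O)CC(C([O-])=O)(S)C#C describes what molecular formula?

Heavy atoms from the SMILES: 7 C, 1 N, 3 O, 1 S.
Implicit hydrogens by atom environment:
  3 × C: 1 H each → 3
  3 × C: no H
  2 × O: no H
  1 × C: 2 H
  1 × N: 2 H
  1 × O (charge -1): no H
  1 × S: 1 H
  Total hydrogens = 8.
Net charge -1.
Molecular formula: C7H8NO3S-

C7H8NO3S-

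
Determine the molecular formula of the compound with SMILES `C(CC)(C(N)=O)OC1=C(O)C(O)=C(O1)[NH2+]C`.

Heavy atoms from the SMILES: 9 C, 2 N, 5 O.
Implicit hydrogens by atom environment:
  4 × C (aromatic): no H
  2 × C: 3 H each → 6
  2 × O: 1 H each → 2
  2 × O: no H
  1 × C: 2 H
  1 × C: 1 H
  1 × C: no H
  1 × N (charge +1): 2 H
  1 × N: 2 H
  1 × O (aromatic): no H
  Total hydrogens = 15.
Net charge +1.
Molecular formula: C9H15N2O5+

C9H15N2O5+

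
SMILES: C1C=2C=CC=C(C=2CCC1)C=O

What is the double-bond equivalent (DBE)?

Molecular formula from the SMILES: C11H12O.
DoU = (2C + 2 + N − H − X)/2 = (2·11 + 2 + 0 − 12 − 0)/2 = 12/2 = 6.
(Structurally: 2 ring(s) + 4 π bond(s) = 6.)

6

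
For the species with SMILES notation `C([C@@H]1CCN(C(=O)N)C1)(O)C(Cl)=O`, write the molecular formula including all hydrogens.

C7H11ClN2O3

Heavy atoms from the SMILES: 7 C, 1 Cl, 2 N, 3 O.
Implicit hydrogens by atom environment:
  3 × C: 2 H each → 6
  2 × C: 1 H each → 2
  2 × C: no H
  2 × O: no H
  1 × Cl: no H
  1 × N: 2 H
  1 × N: no H
  1 × O: 1 H
  Total hydrogens = 11.
Molecular formula: C7H11ClN2O3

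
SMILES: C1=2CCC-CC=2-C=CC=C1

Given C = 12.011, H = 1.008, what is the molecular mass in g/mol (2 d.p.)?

Molecular formula: C10H12.
M = 10×12.011 + 12×1.008 = 132.21 g/mol.

132.21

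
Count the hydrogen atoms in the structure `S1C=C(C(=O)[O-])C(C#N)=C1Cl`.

1

Hydrogens are implicit in SMILES; fill each atom to its normal valence:
  3 × C (aromatic): no H
  2 × C: no H
  1 × C (aromatic): 1 H
  1 × Cl: no H
  1 × N: no H
  1 × O: no H
  1 × O (charge -1): no H
  1 × S (aromatic): no H
  Total hydrogens = 1.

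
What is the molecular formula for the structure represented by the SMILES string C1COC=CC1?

Heavy atoms from the SMILES: 5 C, 1 O.
Implicit hydrogens by atom environment:
  3 × C: 2 H each → 6
  2 × C: 1 H each → 2
  1 × O: no H
  Total hydrogens = 8.
Molecular formula: C5H8O

C5H8O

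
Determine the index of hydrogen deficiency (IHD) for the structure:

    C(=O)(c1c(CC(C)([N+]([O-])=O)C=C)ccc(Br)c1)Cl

7

Molecular formula from the SMILES: C12H11BrClNO3.
DoU = (2C + 2 + N − H − X)/2 = (2·12 + 2 + 1 − 11 − 2)/2 = 14/2 = 7.
(Structurally: 1 ring(s) + 6 π bond(s) = 7.)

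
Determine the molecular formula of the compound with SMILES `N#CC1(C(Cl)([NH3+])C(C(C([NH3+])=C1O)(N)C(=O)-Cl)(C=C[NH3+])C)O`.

[C11H18Cl2N5O3]3+

Heavy atoms from the SMILES: 11 C, 2 Cl, 5 N, 3 O.
Implicit hydrogens by atom environment:
  8 × C: no H
  3 × N (charge +1): 3 H each → 9
  2 × C: 1 H each → 2
  2 × Cl: no H
  2 × O: 1 H each → 2
  1 × C: 3 H
  1 × N: 2 H
  1 × N: no H
  1 × O: no H
  Total hydrogens = 18.
Net charge +3.
Molecular formula: [C11H18Cl2N5O3]3+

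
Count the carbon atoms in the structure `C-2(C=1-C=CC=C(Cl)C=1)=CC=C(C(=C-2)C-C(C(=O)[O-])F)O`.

15

The symbol for carbon appears 15 times in the SMILES. (Cl is a single chlorine, not C + l.)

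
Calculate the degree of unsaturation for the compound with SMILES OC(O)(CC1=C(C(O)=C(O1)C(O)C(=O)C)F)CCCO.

4

Molecular formula from the SMILES: C12H17FO7.
DoU = (2C + 2 + N − H − X)/2 = (2·12 + 2 + 0 − 17 − 1)/2 = 8/2 = 4.
(Structurally: 1 ring(s) + 3 π bond(s) = 4.)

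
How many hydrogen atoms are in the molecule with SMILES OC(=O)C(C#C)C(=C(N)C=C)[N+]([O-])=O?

Hydrogens are implicit in SMILES; fill each atom to its normal valence:
  4 × C: no H
  3 × C: 1 H each → 3
  2 × O: no H
  1 × C: 2 H
  1 × N: 2 H
  1 × N (charge +1): no H
  1 × O: 1 H
  1 × O (charge -1): no H
  Total hydrogens = 8.

8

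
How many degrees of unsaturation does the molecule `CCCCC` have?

Molecular formula from the SMILES: C5H12.
DoU = (2C + 2 + N − H − X)/2 = (2·5 + 2 + 0 − 12 − 0)/2 = 0/2 = 0.
(Structurally: 0 ring(s) + 0 π bond(s) = 0.)

0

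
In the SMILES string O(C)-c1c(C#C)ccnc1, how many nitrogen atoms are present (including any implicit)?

The symbol for nitrogen appears 1 time in the SMILES.

1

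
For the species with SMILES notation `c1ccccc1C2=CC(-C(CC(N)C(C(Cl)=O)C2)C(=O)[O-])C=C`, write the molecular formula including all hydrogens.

Heavy atoms from the SMILES: 18 C, 1 Cl, 1 N, 3 O.
Implicit hydrogens by atom environment:
  6 × C: 1 H each → 6
  5 × C (aromatic): 1 H each → 5
  3 × C: 2 H each → 6
  3 × C: no H
  2 × O: no H
  1 × C (aromatic): no H
  1 × Cl: no H
  1 × N: 2 H
  1 × O (charge -1): no H
  Total hydrogens = 19.
Net charge -1.
Molecular formula: C18H19ClNO3-

C18H19ClNO3-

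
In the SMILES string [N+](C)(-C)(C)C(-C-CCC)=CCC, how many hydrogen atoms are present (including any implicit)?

Hydrogens are implicit in SMILES; fill each atom to its normal valence:
  5 × C: 3 H each → 15
  4 × C: 2 H each → 8
  1 × C: 1 H
  1 × C: no H
  1 × N (charge +1): no H
  Total hydrogens = 24.

24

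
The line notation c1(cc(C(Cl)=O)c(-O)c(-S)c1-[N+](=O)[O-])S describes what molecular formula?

Heavy atoms from the SMILES: 7 C, 1 Cl, 1 N, 4 O, 2 S.
Implicit hydrogens by atom environment:
  5 × C (aromatic): no H
  2 × O: no H
  2 × S: 1 H each → 2
  1 × C (aromatic): 1 H
  1 × C: no H
  1 × Cl: no H
  1 × N (charge +1): no H
  1 × O: 1 H
  1 × O (charge -1): no H
  Total hydrogens = 4.
Molecular formula: C7H4ClNO4S2

C7H4ClNO4S2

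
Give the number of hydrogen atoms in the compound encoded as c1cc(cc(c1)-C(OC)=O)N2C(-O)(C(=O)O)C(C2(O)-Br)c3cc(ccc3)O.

16

Hydrogens are implicit in SMILES; fill each atom to its normal valence:
  8 × C (aromatic): 1 H each → 8
  4 × C: no H
  4 × C (aromatic): no H
  4 × O: 1 H each → 4
  3 × O: no H
  1 × Br: no H
  1 × C: 3 H
  1 × C: 1 H
  1 × N: no H
  Total hydrogens = 16.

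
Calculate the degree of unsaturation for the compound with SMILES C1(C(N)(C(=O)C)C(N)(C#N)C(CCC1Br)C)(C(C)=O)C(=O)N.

6

Molecular formula from the SMILES: C14H21BrN4O3.
DoU = (2C + 2 + N − H − X)/2 = (2·14 + 2 + 4 − 21 − 1)/2 = 12/2 = 6.
(Structurally: 1 ring(s) + 5 π bond(s) = 6.)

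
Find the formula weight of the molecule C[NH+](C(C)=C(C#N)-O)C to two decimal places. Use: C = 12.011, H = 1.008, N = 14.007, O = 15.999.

Molecular formula: C6H11N2O+.
M = 6×12.011 + 11×1.008 + 2×14.007 + 1×15.999 = 127.17 g/mol.

127.17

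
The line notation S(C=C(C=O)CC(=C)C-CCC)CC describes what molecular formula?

Heavy atoms from the SMILES: 12 C, 1 O, 1 S.
Implicit hydrogens by atom environment:
  6 × C: 2 H each → 12
  2 × C: 3 H each → 6
  2 × C: 1 H each → 2
  2 × C: no H
  1 × O: no H
  1 × S: no H
  Total hydrogens = 20.
Molecular formula: C12H20OS

C12H20OS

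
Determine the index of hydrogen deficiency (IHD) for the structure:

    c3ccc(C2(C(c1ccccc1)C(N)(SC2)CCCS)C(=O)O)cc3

10

Molecular formula from the SMILES: C20H23NO2S2.
DoU = (2C + 2 + N − H − X)/2 = (2·20 + 2 + 1 − 23 − 0)/2 = 20/2 = 10.
(Structurally: 3 ring(s) + 7 π bond(s) = 10.)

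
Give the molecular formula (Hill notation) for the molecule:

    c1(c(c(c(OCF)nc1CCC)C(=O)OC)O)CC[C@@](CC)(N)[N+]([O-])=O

C16H24FN3O6

Heavy atoms from the SMILES: 16 C, 1 F, 3 N, 6 O.
Implicit hydrogens by atom environment:
  6 × C: 2 H each → 12
  5 × C (aromatic): no H
  4 × O: no H
  3 × C: 3 H each → 9
  2 × C: no H
  1 × F: no H
  1 × N: 2 H
  1 × N (aromatic): no H
  1 × N (charge +1): no H
  1 × O: 1 H
  1 × O (charge -1): no H
  Total hydrogens = 24.
Molecular formula: C16H24FN3O6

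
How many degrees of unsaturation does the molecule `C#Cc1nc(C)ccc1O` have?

6

Molecular formula from the SMILES: C8H7NO.
DoU = (2C + 2 + N − H − X)/2 = (2·8 + 2 + 1 − 7 − 0)/2 = 12/2 = 6.
(Structurally: 1 ring(s) + 5 π bond(s) = 6.)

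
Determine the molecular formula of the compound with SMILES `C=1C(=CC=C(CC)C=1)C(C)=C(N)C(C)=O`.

C13H17NO

Heavy atoms from the SMILES: 13 C, 1 N, 1 O.
Implicit hydrogens by atom environment:
  4 × C (aromatic): 1 H each → 4
  3 × C: 3 H each → 9
  3 × C: no H
  2 × C (aromatic): no H
  1 × C: 2 H
  1 × N: 2 H
  1 × O: no H
  Total hydrogens = 17.
Molecular formula: C13H17NO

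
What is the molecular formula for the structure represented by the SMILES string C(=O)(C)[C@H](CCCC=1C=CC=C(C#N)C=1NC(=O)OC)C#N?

C16H17N3O3

Heavy atoms from the SMILES: 16 C, 3 N, 3 O.
Implicit hydrogens by atom environment:
  4 × C: no H
  3 × C: 2 H each → 6
  3 × C (aromatic): 1 H each → 3
  3 × C (aromatic): no H
  3 × O: no H
  2 × C: 3 H each → 6
  2 × N: no H
  1 × C: 1 H
  1 × N: 1 H
  Total hydrogens = 17.
Molecular formula: C16H17N3O3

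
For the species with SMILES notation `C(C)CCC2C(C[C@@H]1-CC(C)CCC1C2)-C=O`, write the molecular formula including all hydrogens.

Heavy atoms from the SMILES: 16 C, 1 O.
Implicit hydrogens by atom environment:
  8 × C: 2 H each → 16
  6 × C: 1 H each → 6
  2 × C: 3 H each → 6
  1 × O: no H
  Total hydrogens = 28.
Molecular formula: C16H28O

C16H28O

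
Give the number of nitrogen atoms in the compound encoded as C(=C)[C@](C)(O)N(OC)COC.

The symbol for nitrogen appears 1 time in the SMILES.

1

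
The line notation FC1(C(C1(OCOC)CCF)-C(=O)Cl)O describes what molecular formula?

C8H11ClF2O4

Heavy atoms from the SMILES: 8 C, 1 Cl, 2 F, 4 O.
Implicit hydrogens by atom environment:
  3 × C: 2 H each → 6
  3 × C: no H
  3 × O: no H
  2 × F: no H
  1 × C: 3 H
  1 × C: 1 H
  1 × Cl: no H
  1 × O: 1 H
  Total hydrogens = 11.
Molecular formula: C8H11ClF2O4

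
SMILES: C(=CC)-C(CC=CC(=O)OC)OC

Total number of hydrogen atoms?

Hydrogens are implicit in SMILES; fill each atom to its normal valence:
  5 × C: 1 H each → 5
  3 × C: 3 H each → 9
  3 × O: no H
  1 × C: 2 H
  1 × C: no H
  Total hydrogens = 16.

16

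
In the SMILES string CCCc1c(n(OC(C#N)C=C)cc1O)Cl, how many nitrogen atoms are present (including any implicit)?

2

The symbol for nitrogen appears 2 times in the SMILES.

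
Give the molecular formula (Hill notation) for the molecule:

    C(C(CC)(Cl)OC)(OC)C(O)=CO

C8H15ClO4

Heavy atoms from the SMILES: 8 C, 1 Cl, 4 O.
Implicit hydrogens by atom environment:
  3 × C: 3 H each → 9
  2 × C: 1 H each → 2
  2 × C: no H
  2 × O: 1 H each → 2
  2 × O: no H
  1 × C: 2 H
  1 × Cl: no H
  Total hydrogens = 15.
Molecular formula: C8H15ClO4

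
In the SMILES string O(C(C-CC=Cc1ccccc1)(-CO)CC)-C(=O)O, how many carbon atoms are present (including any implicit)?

15

The symbol for carbon appears 15 times in the SMILES. Lowercase c denotes aromatic carbon and counts toward C.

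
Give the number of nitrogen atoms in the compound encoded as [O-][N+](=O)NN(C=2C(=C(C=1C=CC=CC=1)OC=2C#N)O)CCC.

4

The symbol for nitrogen appears 4 times in the SMILES.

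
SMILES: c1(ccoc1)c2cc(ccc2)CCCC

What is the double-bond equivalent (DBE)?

7

Molecular formula from the SMILES: C14H16O.
DoU = (2C + 2 + N − H − X)/2 = (2·14 + 2 + 0 − 16 − 0)/2 = 14/2 = 7.
(Structurally: 2 ring(s) + 5 π bond(s) = 7.)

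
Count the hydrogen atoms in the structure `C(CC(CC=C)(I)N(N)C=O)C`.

15

Hydrogens are implicit in SMILES; fill each atom to its normal valence:
  4 × C: 2 H each → 8
  2 × C: 1 H each → 2
  1 × C: 3 H
  1 × C: no H
  1 × I: no H
  1 × N: 2 H
  1 × N: no H
  1 × O: no H
  Total hydrogens = 15.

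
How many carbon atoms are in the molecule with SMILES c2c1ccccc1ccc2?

10

The symbol for carbon appears 10 times in the SMILES. Lowercase c denotes aromatic carbon and counts toward C.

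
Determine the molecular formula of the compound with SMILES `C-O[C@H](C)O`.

Heavy atoms from the SMILES: 3 C, 2 O.
Implicit hydrogens by atom environment:
  2 × C: 3 H each → 6
  1 × C: 1 H
  1 × O: 1 H
  1 × O: no H
  Total hydrogens = 8.
Molecular formula: C3H8O2

C3H8O2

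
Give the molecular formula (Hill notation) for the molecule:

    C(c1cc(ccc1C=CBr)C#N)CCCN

C13H15BrN2

Heavy atoms from the SMILES: 1 Br, 13 C, 2 N.
Implicit hydrogens by atom environment:
  4 × C: 2 H each → 8
  3 × C (aromatic): 1 H each → 3
  3 × C (aromatic): no H
  2 × C: 1 H each → 2
  1 × Br: no H
  1 × C: no H
  1 × N: 2 H
  1 × N: no H
  Total hydrogens = 15.
Molecular formula: C13H15BrN2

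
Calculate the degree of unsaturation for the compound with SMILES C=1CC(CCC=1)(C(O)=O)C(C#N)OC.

Molecular formula from the SMILES: C10H13NO3.
DoU = (2C + 2 + N − H − X)/2 = (2·10 + 2 + 1 − 13 − 0)/2 = 10/2 = 5.
(Structurally: 1 ring(s) + 4 π bond(s) = 5.)

5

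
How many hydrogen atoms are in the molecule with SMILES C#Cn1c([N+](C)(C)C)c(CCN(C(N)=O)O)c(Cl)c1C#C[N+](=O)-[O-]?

Hydrogens are implicit in SMILES; fill each atom to its normal valence:
  4 × C (aromatic): no H
  4 × C: no H
  3 × C: 3 H each → 9
  2 × C: 2 H each → 4
  2 × N (charge +1): no H
  2 × O: no H
  1 × C: 1 H
  1 × Cl: no H
  1 × N: 2 H
  1 × N (aromatic): no H
  1 × N: no H
  1 × O: 1 H
  1 × O (charge -1): no H
  Total hydrogens = 17.

17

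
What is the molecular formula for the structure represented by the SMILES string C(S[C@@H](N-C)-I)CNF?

C4H10FIN2S

Heavy atoms from the SMILES: 4 C, 1 F, 1 I, 2 N, 1 S.
Implicit hydrogens by atom environment:
  2 × C: 2 H each → 4
  2 × N: 1 H each → 2
  1 × C: 3 H
  1 × C: 1 H
  1 × F: no H
  1 × I: no H
  1 × S: no H
  Total hydrogens = 10.
Molecular formula: C4H10FIN2S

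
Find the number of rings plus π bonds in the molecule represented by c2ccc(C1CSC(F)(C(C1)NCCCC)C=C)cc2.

Molecular formula from the SMILES: C17H24FNS.
DoU = (2C + 2 + N − H − X)/2 = (2·17 + 2 + 1 − 24 − 1)/2 = 12/2 = 6.
(Structurally: 2 ring(s) + 4 π bond(s) = 6.)

6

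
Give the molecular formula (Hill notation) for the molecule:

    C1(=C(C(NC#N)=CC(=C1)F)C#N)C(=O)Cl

C9H3ClFN3O

Heavy atoms from the SMILES: 9 C, 1 Cl, 1 F, 3 N, 1 O.
Implicit hydrogens by atom environment:
  4 × C (aromatic): no H
  3 × C: no H
  2 × C (aromatic): 1 H each → 2
  2 × N: no H
  1 × Cl: no H
  1 × F: no H
  1 × N: 1 H
  1 × O: no H
  Total hydrogens = 3.
Molecular formula: C9H3ClFN3O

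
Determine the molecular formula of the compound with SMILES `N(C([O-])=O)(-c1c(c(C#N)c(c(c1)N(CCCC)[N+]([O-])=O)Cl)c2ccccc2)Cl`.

C18H15Cl2N4O4-

Heavy atoms from the SMILES: 18 C, 2 Cl, 4 N, 4 O.
Implicit hydrogens by atom environment:
  6 × C (aromatic): 1 H each → 6
  6 × C (aromatic): no H
  3 × C: 2 H each → 6
  3 × N: no H
  2 × C: no H
  2 × Cl: no H
  2 × O: no H
  2 × O (charge -1): no H
  1 × C: 3 H
  1 × N (charge +1): no H
  Total hydrogens = 15.
Net charge -1.
Molecular formula: C18H15Cl2N4O4-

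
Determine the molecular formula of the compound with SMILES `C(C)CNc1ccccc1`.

C9H13N

Heavy atoms from the SMILES: 9 C, 1 N.
Implicit hydrogens by atom environment:
  5 × C (aromatic): 1 H each → 5
  2 × C: 2 H each → 4
  1 × C: 3 H
  1 × C (aromatic): no H
  1 × N: 1 H
  Total hydrogens = 13.
Molecular formula: C9H13N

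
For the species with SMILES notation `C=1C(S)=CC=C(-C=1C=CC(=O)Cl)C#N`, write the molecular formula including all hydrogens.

C10H6ClNOS

Heavy atoms from the SMILES: 10 C, 1 Cl, 1 N, 1 O, 1 S.
Implicit hydrogens by atom environment:
  3 × C (aromatic): 1 H each → 3
  3 × C (aromatic): no H
  2 × C: 1 H each → 2
  2 × C: no H
  1 × Cl: no H
  1 × N: no H
  1 × O: no H
  1 × S: 1 H
  Total hydrogens = 6.
Molecular formula: C10H6ClNOS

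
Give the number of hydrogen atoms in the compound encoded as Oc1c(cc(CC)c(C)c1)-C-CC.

Hydrogens are implicit in SMILES; fill each atom to its normal valence:
  4 × C (aromatic): no H
  3 × C: 3 H each → 9
  3 × C: 2 H each → 6
  2 × C (aromatic): 1 H each → 2
  1 × O: 1 H
  Total hydrogens = 18.

18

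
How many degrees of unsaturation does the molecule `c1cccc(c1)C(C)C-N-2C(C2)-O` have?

5

Molecular formula from the SMILES: C11H15NO.
DoU = (2C + 2 + N − H − X)/2 = (2·11 + 2 + 1 − 15 − 0)/2 = 10/2 = 5.
(Structurally: 2 ring(s) + 3 π bond(s) = 5.)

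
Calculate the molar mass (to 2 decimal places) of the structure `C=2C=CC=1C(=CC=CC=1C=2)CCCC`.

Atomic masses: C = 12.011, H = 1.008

Molecular formula: C14H16.
M = 14×12.011 + 16×1.008 = 184.28 g/mol.

184.28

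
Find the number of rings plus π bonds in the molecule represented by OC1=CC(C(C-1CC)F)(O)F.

Molecular formula from the SMILES: C7H10F2O2.
DoU = (2C + 2 + N − H − X)/2 = (2·7 + 2 + 0 − 10 − 2)/2 = 4/2 = 2.
(Structurally: 1 ring(s) + 1 π bond(s) = 2.)

2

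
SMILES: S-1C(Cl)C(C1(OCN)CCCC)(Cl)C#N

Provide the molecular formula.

C9H14Cl2N2OS

Heavy atoms from the SMILES: 9 C, 2 Cl, 2 N, 1 O, 1 S.
Implicit hydrogens by atom environment:
  4 × C: 2 H each → 8
  3 × C: no H
  2 × Cl: no H
  1 × C: 3 H
  1 × C: 1 H
  1 × N: 2 H
  1 × N: no H
  1 × O: no H
  1 × S: no H
  Total hydrogens = 14.
Molecular formula: C9H14Cl2N2OS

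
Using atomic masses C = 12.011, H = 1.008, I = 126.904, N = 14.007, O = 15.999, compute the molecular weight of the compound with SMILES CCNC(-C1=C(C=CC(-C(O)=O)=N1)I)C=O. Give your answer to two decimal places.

334.11

Molecular formula: C10H11IN2O3.
M = 10×12.011 + 11×1.008 + 1×126.904 + 2×14.007 + 3×15.999 = 334.11 g/mol.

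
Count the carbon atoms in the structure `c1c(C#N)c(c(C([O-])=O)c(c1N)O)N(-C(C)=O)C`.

11

The symbol for carbon appears 11 times in the SMILES. Lowercase c denotes aromatic carbon and counts toward C.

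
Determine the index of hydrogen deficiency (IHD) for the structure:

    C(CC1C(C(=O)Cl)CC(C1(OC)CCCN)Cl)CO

2

Molecular formula from the SMILES: C13H23Cl2NO3.
DoU = (2C + 2 + N − H − X)/2 = (2·13 + 2 + 1 − 23 − 2)/2 = 4/2 = 2.
(Structurally: 1 ring(s) + 1 π bond(s) = 2.)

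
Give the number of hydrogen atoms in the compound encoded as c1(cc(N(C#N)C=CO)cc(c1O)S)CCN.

Hydrogens are implicit in SMILES; fill each atom to its normal valence:
  4 × C (aromatic): no H
  2 × C: 2 H each → 4
  2 × C (aromatic): 1 H each → 2
  2 × C: 1 H each → 2
  2 × N: no H
  2 × O: 1 H each → 2
  1 × C: no H
  1 × N: 2 H
  1 × S: 1 H
  Total hydrogens = 13.

13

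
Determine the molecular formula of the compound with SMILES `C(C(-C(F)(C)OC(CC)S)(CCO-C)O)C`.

C11H23FO3S

Heavy atoms from the SMILES: 11 C, 1 F, 3 O, 1 S.
Implicit hydrogens by atom environment:
  4 × C: 3 H each → 12
  4 × C: 2 H each → 8
  2 × C: no H
  2 × O: no H
  1 × C: 1 H
  1 × F: no H
  1 × O: 1 H
  1 × S: 1 H
  Total hydrogens = 23.
Molecular formula: C11H23FO3S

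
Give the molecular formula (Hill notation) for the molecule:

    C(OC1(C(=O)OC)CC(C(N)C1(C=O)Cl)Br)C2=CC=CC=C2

C15H17BrClNO4

Heavy atoms from the SMILES: 1 Br, 15 C, 1 Cl, 1 N, 4 O.
Implicit hydrogens by atom environment:
  5 × C (aromatic): 1 H each → 5
  4 × O: no H
  3 × C: 1 H each → 3
  3 × C: no H
  2 × C: 2 H each → 4
  1 × Br: no H
  1 × C: 3 H
  1 × C (aromatic): no H
  1 × Cl: no H
  1 × N: 2 H
  Total hydrogens = 17.
Molecular formula: C15H17BrClNO4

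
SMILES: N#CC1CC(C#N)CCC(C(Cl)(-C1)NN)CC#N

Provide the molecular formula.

Heavy atoms from the SMILES: 12 C, 1 Cl, 5 N.
Implicit hydrogens by atom environment:
  5 × C: 2 H each → 10
  4 × C: no H
  3 × C: 1 H each → 3
  3 × N: no H
  1 × Cl: no H
  1 × N: 2 H
  1 × N: 1 H
  Total hydrogens = 16.
Molecular formula: C12H16ClN5

C12H16ClN5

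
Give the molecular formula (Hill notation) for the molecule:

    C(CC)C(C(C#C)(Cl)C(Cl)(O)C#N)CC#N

C11H12Cl2N2O

Heavy atoms from the SMILES: 11 C, 2 Cl, 2 N, 1 O.
Implicit hydrogens by atom environment:
  5 × C: no H
  3 × C: 2 H each → 6
  2 × C: 1 H each → 2
  2 × Cl: no H
  2 × N: no H
  1 × C: 3 H
  1 × O: 1 H
  Total hydrogens = 12.
Molecular formula: C11H12Cl2N2O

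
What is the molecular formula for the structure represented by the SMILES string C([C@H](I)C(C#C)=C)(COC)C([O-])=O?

C9H10IO3-

Heavy atoms from the SMILES: 9 C, 1 I, 3 O.
Implicit hydrogens by atom environment:
  3 × C: 1 H each → 3
  3 × C: no H
  2 × C: 2 H each → 4
  2 × O: no H
  1 × C: 3 H
  1 × I: no H
  1 × O (charge -1): no H
  Total hydrogens = 10.
Net charge -1.
Molecular formula: C9H10IO3-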